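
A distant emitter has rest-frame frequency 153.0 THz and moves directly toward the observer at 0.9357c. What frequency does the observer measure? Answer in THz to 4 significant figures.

Relativistic Doppler: f_obs = f_src √((1+β)/(1−β))
= 153.0 × √(1.93570/0.0643000) = 153.0 × 5.48673 = 839.5 THz

f_obs ≈ 839.5 THz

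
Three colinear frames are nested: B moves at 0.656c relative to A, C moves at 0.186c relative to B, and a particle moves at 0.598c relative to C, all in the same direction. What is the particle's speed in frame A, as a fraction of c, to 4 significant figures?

Compose boost 2: (0.186 + 0.656)/(1 + 0.186×0.656) = 0.8420/1.12202 = 0.750435
Compose boost 3: (0.598 + 0.750435)/(1 + 0.598×0.750435) = 1.34843/1.44876 = 0.9308

u ≈ 0.9308c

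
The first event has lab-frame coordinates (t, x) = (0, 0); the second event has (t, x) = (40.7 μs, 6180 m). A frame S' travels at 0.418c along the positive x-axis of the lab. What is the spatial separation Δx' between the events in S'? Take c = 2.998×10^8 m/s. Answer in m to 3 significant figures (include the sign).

γ = 1/√(1 − 0.418²) = 1.1008
Δx' = γ(Δx − vΔt) = 1.1008 × (6180 m − 0.418×(2.998×10^8 m/s)×40.7×10^-6 s)
= 1.1008 × (1079.6 m) = 1190 m

Δx' ≈ 1190 m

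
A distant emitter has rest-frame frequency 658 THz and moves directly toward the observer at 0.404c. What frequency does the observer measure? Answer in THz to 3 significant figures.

f_obs ≈ 1010 THz

Relativistic Doppler: f_obs = f_src √((1+β)/(1−β))
= 658 × √(1.4040/0.59600) = 658 × 1.5348 = 1010 THz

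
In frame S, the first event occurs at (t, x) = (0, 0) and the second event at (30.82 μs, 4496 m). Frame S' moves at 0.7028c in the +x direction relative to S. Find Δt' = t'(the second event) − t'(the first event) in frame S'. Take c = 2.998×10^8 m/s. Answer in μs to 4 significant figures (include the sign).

Δt' ≈ 28.51 μs

γ = 1/√(1 − 0.7028²) = 1.40570
Δt' = γ(Δt − vΔx/c²) = 1.40570 × (30.82 μs − 0.7028×4496 m / (2.998×10^8 m/s))
= 1.40570 × (20.2803 μs) = 28.51 μs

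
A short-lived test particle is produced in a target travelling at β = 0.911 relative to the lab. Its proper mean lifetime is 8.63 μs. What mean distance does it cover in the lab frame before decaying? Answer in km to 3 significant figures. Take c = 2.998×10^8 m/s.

γ = 1/√(1 − 0.911²) = 2.4248
Dilated lifetime: Δt = γτ₀ = 2.4248 × 8.63 μs = 20.926 μs
d = vΔt = 0.911c × 20.926 μs = 2.7312×10^8 m/s × 2.0926×10^-5 s = 5.72 km

d ≈ 5.72 km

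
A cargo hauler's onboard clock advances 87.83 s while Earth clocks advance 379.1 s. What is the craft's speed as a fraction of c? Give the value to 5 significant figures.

β ≈ 0.97279

γ = Δt/τ₀ = 379.1/87.83 = 4.316293
β = √(1 − 1/γ²) = √(1 − 1/4.316293²) = 0.97279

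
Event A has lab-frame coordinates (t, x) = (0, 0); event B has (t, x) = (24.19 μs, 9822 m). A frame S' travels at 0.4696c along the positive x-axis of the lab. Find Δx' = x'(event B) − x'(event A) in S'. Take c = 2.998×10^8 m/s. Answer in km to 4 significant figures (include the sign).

Δx' ≈ 7.268 km

γ = 1/√(1 − 0.4696²) = 1.13266
Δx' = γ(Δx − vΔt) = 1.13266 × (9822 m − 0.4696×(2.998×10^8 m/s)×24.19×10^-6 s)
= 1.13266 × (6416.38 m) = 7.268 km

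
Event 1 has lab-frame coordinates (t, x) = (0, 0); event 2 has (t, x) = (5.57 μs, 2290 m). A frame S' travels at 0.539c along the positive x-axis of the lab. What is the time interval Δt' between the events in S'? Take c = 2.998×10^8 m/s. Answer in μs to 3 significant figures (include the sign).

Δt' ≈ 1.72 μs

γ = 1/√(1 − 0.539²) = 1.1872
Δt' = γ(Δt − vΔx/c²) = 1.1872 × (5.57 μs − 0.539×2290 m / (2.998×10^8 m/s))
= 1.1872 × (1.4529 μs) = 1.72 μs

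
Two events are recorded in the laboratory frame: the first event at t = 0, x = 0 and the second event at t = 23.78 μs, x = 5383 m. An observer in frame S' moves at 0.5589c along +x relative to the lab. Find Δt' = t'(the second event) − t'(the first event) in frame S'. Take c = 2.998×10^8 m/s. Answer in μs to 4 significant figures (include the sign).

γ = 1/√(1 − 0.5589²) = 1.20593
Δt' = γ(Δt − vΔx/c²) = 1.20593 × (23.78 μs − 0.5589×5383 m / (2.998×10^8 m/s))
= 1.20593 × (13.7448 μs) = 16.58 μs

Δt' ≈ 16.58 μs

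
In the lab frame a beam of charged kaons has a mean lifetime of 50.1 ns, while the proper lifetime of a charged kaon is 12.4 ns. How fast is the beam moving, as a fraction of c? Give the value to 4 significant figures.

β ≈ 0.9689

γ = Δt/τ₀ = 50.1/12.4 = 4.04032
β = √(1 − 1/γ²) = √(1 − 1/4.04032²) = 0.9689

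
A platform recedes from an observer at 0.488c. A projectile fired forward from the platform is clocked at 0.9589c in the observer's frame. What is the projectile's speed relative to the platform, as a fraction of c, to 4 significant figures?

Inverse velocity addition: u' = (u − v)/(1 − uv/c²)
= (0.9589 − 0.488)/(1 − 0.9589×0.488) = 0.4709/0.532057 = 0.8851

u' ≈ 0.8851c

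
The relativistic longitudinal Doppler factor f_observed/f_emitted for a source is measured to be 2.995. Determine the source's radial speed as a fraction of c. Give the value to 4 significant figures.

f_obs/f_src = √((1+β)/(1−β)) = 2.995  ⇒  (1+β)/(1−β) = 8.97003
β = |1 − D²|/(1 + D²) = |1 − 8.97003|/(1 + 8.97003) = 0.7994

β ≈ 0.7994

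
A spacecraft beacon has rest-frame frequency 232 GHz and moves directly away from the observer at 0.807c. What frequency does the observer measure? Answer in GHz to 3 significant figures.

f_obs ≈ 75.8 GHz

Relativistic Doppler: f_obs = f_src √((1−β)/(1+β))
= 232 × √(0.19300/1.8070) = 232 × 0.32681 = 75.8 GHz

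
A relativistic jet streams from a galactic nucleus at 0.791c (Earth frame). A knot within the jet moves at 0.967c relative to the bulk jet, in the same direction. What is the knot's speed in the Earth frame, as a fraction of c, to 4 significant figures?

u ≈ 0.9961c

Relativistic velocity addition: u = (u' + v)/(1 + u'v/c²)
= (0.967 + 0.791)/(1 + 0.967×0.791) = 1.758/1.76490 = 0.9961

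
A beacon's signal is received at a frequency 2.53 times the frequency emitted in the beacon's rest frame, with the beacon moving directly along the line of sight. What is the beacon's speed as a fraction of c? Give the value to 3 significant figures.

β ≈ 0.730

f_obs/f_src = √((1+β)/(1−β)) = 2.53  ⇒  (1+β)/(1−β) = 6.4009
β = |1 − D²|/(1 + D²) = |1 − 6.4009|/(1 + 6.4009) = 0.730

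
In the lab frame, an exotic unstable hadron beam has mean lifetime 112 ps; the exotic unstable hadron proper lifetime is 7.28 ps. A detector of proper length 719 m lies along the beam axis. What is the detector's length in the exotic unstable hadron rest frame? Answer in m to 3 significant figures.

L ≈ 46.7 m

Time dilation ⇒ γ = Δt/τ₀ = 112/7.28 = 15.385
Length contraction: L = L₀/γ = 719/15.385 = 46.7 m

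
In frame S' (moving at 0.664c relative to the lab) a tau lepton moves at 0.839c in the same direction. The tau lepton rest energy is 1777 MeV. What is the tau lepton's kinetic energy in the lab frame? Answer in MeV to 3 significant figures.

K ≈ 5020 MeV

u_lab = (0.839 + 0.664)/(1 + 0.839×0.664) = 0.965258
γ = 1/√(1 − 0.965258²) = 3.8271
K = (γ − 1)m₀c² = (3.8271 − 1) × 1777 = 2.8271 × 1777 = 5020 MeV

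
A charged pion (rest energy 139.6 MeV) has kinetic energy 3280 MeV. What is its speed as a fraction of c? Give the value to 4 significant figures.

γ = 1 + K/(m₀c²) = 1 + 3280/139.6 = 24.4957
β = √(1 − 1/γ²) = 0.9992

β ≈ 0.9992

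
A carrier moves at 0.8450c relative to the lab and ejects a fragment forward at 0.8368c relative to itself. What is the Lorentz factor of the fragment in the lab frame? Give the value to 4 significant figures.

γ ≈ 5.830

u_lab = (0.8368 + 0.8450)/(1 + 0.8368×0.8450) = 1.6818/1.707096 = 0.9851819
γ = 1/√(1 − 0.9851819²) = 5.830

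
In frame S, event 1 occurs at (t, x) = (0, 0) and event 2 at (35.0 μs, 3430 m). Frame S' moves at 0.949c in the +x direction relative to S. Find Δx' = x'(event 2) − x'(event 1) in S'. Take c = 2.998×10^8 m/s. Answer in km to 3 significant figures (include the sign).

Δx' ≈ -20.7 km

γ = 1/√(1 − 0.949²) = 3.1718
Δx' = γ(Δx − vΔt) = 3.1718 × (3430 m − 0.949×(2.998×10^8 m/s)×35.0×10^-6 s)
= 3.1718 × (-6527.9 m) = -20.7 km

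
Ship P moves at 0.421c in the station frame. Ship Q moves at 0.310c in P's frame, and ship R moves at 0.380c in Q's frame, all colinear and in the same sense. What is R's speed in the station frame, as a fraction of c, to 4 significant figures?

Compose boost 2: (0.310 + 0.421)/(1 + 0.310×0.421) = 0.7310/1.13051 = 0.646611
Compose boost 3: (0.380 + 0.646611)/(1 + 0.380×0.646611) = 1.02661/1.24571 = 0.8241

u ≈ 0.8241c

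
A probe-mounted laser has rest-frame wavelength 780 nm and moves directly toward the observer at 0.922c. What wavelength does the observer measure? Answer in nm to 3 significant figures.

λ_obs ≈ 157 nm

Relativistic Doppler: λ_obs = λ_src √((1−β)/(1+β))
= 780 × √(0.078000/1.9220) = 780 × 0.20145 = 157 nm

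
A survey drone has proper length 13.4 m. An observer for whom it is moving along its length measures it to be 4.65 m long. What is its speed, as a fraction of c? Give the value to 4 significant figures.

γ = L₀/L = 13.4/4.65 = 2.88172
β = √(1 − 1/γ²) = 0.9379

β ≈ 0.9379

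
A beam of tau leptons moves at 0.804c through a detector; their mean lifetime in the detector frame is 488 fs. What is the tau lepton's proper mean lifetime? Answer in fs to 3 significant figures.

γ = 1/√(1 − 0.804²) = 1.6817
Proper time: τ₀ = Δt/γ = 488/1.6817 = 290 fs

τ₀ ≈ 290 fs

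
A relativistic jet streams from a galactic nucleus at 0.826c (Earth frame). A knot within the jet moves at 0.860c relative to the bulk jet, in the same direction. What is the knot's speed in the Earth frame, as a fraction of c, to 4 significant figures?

u ≈ 0.9858c

Relativistic velocity addition: u = (u' + v)/(1 + u'v/c²)
= (0.860 + 0.826)/(1 + 0.860×0.826) = 1.686/1.71036 = 0.9858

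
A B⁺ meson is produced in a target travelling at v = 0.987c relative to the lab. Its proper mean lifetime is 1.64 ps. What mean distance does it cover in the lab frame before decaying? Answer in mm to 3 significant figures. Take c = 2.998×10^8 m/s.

d ≈ 3.02 mm

γ = 1/√(1 − 0.987²) = 6.2220
Dilated lifetime: Δt = γτ₀ = 6.2220 × 1.64 ps = 10.204 ps
d = vΔt = 0.987c × 10.204 ps = 2.9590×10^8 m/s × 1.0204×10^-11 s = 3.02 mm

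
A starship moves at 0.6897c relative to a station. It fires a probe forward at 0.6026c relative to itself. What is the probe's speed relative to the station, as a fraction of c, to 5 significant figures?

u ≈ 0.91289c

Relativistic velocity addition: u = (u' + v)/(1 + u'v/c²)
= (0.6026 + 0.6897)/(1 + 0.6026×0.6897) = 1.2923/1.415613 = 0.91289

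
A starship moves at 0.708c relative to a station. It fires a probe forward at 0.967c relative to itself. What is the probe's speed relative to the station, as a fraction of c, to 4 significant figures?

Relativistic velocity addition: u = (u' + v)/(1 + u'v/c²)
= (0.967 + 0.708)/(1 + 0.967×0.708) = 1.675/1.68464 = 0.9943

u ≈ 0.9943c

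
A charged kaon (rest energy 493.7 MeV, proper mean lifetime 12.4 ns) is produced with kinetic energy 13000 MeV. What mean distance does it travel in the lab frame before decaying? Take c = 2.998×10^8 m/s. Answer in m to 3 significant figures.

γ = 1 + K/(m₀c²) = 1 + 13000/493.7 = 27.332
β = √(1 − 1/γ²) = 0.99933
Dilated lifetime: γτ₀ = 27.332 × 12.4 ns = 338.91 ns
d = βc·γτ₀ = 0.99933 × (2.998×10^8 m/s) × 3.3891×10^-7 s = 102 m

d ≈ 102 m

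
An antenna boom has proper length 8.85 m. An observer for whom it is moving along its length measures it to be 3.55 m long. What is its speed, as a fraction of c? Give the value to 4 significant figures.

β ≈ 0.9160

γ = L₀/L = 8.85/3.55 = 2.49296
β = √(1 − 1/γ²) = 0.9160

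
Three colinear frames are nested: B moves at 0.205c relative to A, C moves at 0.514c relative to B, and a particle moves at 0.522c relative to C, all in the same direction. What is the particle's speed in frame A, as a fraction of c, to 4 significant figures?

u ≈ 0.8753c

Compose boost 2: (0.514 + 0.205)/(1 + 0.514×0.205) = 0.7190/1.10537 = 0.650461
Compose boost 3: (0.522 + 0.650461)/(1 + 0.522×0.650461) = 1.17246/1.33954 = 0.8753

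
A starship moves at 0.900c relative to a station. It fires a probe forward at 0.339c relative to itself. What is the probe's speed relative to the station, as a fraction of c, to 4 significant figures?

u ≈ 0.9494c

Relativistic velocity addition: u = (u' + v)/(1 + u'v/c²)
= (0.339 + 0.900)/(1 + 0.339×0.900) = 1.239/1.30510 = 0.9494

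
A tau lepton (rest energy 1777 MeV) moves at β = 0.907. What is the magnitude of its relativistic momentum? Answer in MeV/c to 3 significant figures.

p ≈ 3830 MeV/c

γ = 1/√(1 − 0.907²) = 2.3746
p = γβm₀c = 2.3746 × 0.907 × 1777 MeV/c = 3830 MeV/c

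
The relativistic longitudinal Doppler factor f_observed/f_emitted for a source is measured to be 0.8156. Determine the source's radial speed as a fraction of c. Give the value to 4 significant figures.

f_obs/f_src = √((1−β)/(1+β)) = 0.8156  ⇒  (1−β)/(1+β) = 0.665203
β = |1 − D²|/(1 + D²) = |1 − 0.665203|/(1 + 0.665203) = 0.2011

β ≈ 0.2011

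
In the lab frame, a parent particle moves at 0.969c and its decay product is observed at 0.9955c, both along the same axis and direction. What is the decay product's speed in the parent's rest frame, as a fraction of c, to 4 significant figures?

Inverse velocity addition: u' = (u − v)/(1 − uv/c²)
= (0.9955 − 0.969)/(1 − 0.9955×0.969) = 0.02650/0.0353605 = 0.7494

u' ≈ 0.7494c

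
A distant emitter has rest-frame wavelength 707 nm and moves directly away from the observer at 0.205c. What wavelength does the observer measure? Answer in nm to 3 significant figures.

Relativistic Doppler: λ_obs = λ_src √((1+β)/(1−β))
= 707 × √(1.2050/0.79500) = 707 × 1.2311 = 870 nm

λ_obs ≈ 870 nm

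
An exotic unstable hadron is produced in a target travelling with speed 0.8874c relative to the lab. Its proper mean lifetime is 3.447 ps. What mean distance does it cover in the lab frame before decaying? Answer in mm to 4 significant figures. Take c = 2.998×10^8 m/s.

d ≈ 1.989 mm

γ = 1/√(1 − 0.8874²) = 2.16920
Dilated lifetime: Δt = γτ₀ = 2.16920 × 3.447 ps = 7.47722 ps
d = vΔt = 0.8874c × 7.47722 ps = 2.66043×10^8 m/s × 7.47722×10^-12 s = 1.989 mm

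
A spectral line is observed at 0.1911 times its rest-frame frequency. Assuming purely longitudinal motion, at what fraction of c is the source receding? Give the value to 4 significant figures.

β ≈ 0.9295

f_obs/f_src = √((1−β)/(1+β)) = 0.1911  ⇒  (1−β)/(1+β) = 0.0365192
β = |1 − D²|/(1 + D²) = |1 − 0.0365192|/(1 + 0.0365192) = 0.9295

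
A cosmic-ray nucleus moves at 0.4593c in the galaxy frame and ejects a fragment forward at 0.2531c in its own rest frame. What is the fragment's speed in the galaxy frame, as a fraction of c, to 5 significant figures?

u ≈ 0.63821c

Compose boost 2: (0.2531 + 0.4593)/(1 + 0.2531×0.4593) = 0.71240/1.116249 = 0.63821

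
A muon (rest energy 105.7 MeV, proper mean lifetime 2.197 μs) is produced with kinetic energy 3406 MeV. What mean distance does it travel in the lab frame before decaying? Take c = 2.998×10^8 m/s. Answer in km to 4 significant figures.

d ≈ 21.87 km

γ = 1 + K/(m₀c²) = 1 + 3406/105.7 = 33.2233
β = √(1 − 1/γ²) = 0.999547
Dilated lifetime: γτ₀ = 33.2233 × 2.197 μs = 72.9915 μs
d = βc·γτ₀ = 0.999547 × (2.998×10^8 m/s) × 7.29915×10^-5 s = 21.87 km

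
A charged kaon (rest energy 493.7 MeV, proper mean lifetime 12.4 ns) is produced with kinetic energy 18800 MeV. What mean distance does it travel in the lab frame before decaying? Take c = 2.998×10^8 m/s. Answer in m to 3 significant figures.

γ = 1 + K/(m₀c²) = 1 + 18800/493.7 = 39.080
β = √(1 − 1/γ²) = 0.99967
Dilated lifetime: γτ₀ = 39.080 × 12.4 ns = 484.59 ns
d = βc·γτ₀ = 0.99967 × (2.998×10^8 m/s) × 4.8459×10^-7 s = 145 m

d ≈ 145 m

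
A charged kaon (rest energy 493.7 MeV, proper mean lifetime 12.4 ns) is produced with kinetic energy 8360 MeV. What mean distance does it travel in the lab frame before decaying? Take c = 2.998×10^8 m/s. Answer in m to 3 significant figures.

γ = 1 + K/(m₀c²) = 1 + 8360/493.7 = 17.933
β = √(1 − 1/γ²) = 0.99844
Dilated lifetime: γτ₀ = 17.933 × 12.4 ns = 222.37 ns
d = βc·γτ₀ = 0.99844 × (2.998×10^8 m/s) × 2.2237×10^-7 s = 66.6 m

d ≈ 66.6 m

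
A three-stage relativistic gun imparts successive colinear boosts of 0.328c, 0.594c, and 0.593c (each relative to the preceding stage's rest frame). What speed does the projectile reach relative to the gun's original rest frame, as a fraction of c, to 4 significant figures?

Compose boost 2: (0.594 + 0.328)/(1 + 0.594×0.328) = 0.9220/1.19483 = 0.771657
Compose boost 3: (0.593 + 0.771657)/(1 + 0.593×0.771657) = 1.36466/1.45759 = 0.9362

u ≈ 0.9362c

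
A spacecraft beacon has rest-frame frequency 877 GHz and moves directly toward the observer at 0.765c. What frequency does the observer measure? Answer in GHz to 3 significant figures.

f_obs ≈ 2400 GHz

Relativistic Doppler: f_obs = f_src √((1+β)/(1−β))
= 877 × √(1.7650/0.23500) = 877 × 2.7406 = 2400 GHz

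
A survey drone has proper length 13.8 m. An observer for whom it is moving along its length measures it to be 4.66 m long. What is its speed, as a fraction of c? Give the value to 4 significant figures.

β ≈ 0.9413

γ = L₀/L = 13.8/4.66 = 2.96137
β = √(1 − 1/γ²) = 0.9413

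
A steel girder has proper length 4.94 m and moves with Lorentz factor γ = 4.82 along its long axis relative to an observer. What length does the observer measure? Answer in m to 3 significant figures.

γ = 4.82 (given)
Length contraction: L = L₀/γ = 4.94/4.82 = 1.02 m

L ≈ 1.02 m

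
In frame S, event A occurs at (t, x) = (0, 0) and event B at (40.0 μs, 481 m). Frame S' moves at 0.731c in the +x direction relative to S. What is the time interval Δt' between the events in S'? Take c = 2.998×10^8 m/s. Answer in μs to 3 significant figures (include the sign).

γ = 1/√(1 − 0.731²) = 1.4655
Δt' = γ(Δt − vΔx/c²) = 1.4655 × (40.0 μs − 0.731×481 m / (2.998×10^8 m/s))
= 1.4655 × (38.827 μs) = 56.9 μs

Δt' ≈ 56.9 μs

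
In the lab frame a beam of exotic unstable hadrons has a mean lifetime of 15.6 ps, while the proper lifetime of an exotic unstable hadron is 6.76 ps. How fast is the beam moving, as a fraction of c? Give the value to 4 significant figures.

β ≈ 0.9012

γ = Δt/τ₀ = 15.6/6.76 = 2.30769
β = √(1 − 1/γ²) = √(1 − 1/2.30769²) = 0.9012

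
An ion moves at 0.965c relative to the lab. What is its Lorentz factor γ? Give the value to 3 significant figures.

γ = 1/√(1 − β²) = 1/√(1 − 0.965²) = 1/√(0.068775) = 3.81

γ ≈ 3.81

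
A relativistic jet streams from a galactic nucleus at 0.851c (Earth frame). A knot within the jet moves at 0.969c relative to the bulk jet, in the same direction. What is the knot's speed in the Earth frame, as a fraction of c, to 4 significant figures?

u ≈ 0.9975c

Relativistic velocity addition: u = (u' + v)/(1 + u'v/c²)
= (0.969 + 0.851)/(1 + 0.969×0.851) = 1.820/1.82462 = 0.9975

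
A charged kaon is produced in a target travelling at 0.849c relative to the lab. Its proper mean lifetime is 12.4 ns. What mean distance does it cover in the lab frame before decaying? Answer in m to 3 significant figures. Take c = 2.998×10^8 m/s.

d ≈ 5.97 m

γ = 1/√(1 − 0.849²) = 1.8925
Dilated lifetime: Δt = γτ₀ = 1.8925 × 12.4 ns = 23.467 ns
d = vΔt = 0.849c × 23.467 ns = 2.5453×10^8 m/s × 2.3467×10^-8 s = 5.97 m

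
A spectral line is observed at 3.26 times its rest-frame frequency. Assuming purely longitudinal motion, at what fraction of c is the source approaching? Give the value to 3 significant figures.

f_obs/f_src = √((1+β)/(1−β)) = 3.26  ⇒  (1+β)/(1−β) = 10.628
β = |1 − D²|/(1 + D²) = |1 − 10.628|/(1 + 10.628) = 0.828

β ≈ 0.828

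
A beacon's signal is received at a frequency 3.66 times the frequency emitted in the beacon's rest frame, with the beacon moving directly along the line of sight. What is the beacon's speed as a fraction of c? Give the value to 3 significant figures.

f_obs/f_src = √((1+β)/(1−β)) = 3.66  ⇒  (1+β)/(1−β) = 13.396
β = |1 − D²|/(1 + D²) = |1 − 13.396|/(1 + 13.396) = 0.861

β ≈ 0.861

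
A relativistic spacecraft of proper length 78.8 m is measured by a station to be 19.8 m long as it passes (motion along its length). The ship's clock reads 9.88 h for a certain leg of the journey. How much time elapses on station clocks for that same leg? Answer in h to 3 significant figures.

Δt ≈ 39.3 h

Length contraction ⇒ γ = L₀/L = 78.8/19.8 = 3.9798
Time dilation: Δt = γτ₀ = 3.9798 × 9.88 h = 39.3 h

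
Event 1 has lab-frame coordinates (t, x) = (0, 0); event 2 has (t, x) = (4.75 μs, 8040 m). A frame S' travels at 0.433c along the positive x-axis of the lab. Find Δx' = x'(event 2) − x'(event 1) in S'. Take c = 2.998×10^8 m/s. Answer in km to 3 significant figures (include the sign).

Δx' ≈ 8.24 km

γ = 1/√(1 − 0.433²) = 1.1094
Δx' = γ(Δx − vΔt) = 1.1094 × (8040 m − 0.433×(2.998×10^8 m/s)×4.75×10^-6 s)
= 1.1094 × (7423.4 m) = 8.24 km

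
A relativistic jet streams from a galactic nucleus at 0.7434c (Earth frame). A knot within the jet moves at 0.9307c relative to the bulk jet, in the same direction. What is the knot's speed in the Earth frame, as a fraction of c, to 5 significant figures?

Relativistic velocity addition: u = (u' + v)/(1 + u'v/c²)
= (0.9307 + 0.7434)/(1 + 0.9307×0.7434) = 1.6741/1.691882 = 0.98949

u ≈ 0.98949c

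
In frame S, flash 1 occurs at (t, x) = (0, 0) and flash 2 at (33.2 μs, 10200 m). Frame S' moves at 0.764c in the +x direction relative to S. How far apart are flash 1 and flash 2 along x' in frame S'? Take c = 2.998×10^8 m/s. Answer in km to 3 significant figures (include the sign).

γ = 1/√(1 − 0.764²) = 1.5499
Δx' = γ(Δx − vΔt) = 1.5499 × (10200 m − 0.764×(2.998×10^8 m/s)×33.2×10^-6 s)
= 1.5499 × (2595.6 m) = 4.02 km

Δx' ≈ 4.02 km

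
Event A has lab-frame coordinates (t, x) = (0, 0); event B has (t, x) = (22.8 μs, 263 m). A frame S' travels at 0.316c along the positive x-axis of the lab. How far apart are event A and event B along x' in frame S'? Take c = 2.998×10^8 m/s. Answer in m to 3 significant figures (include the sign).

Δx' ≈ -2000 m

γ = 1/√(1 − 0.316²) = 1.0540
Δx' = γ(Δx − vΔt) = 1.0540 × (263 m − 0.316×(2.998×10^8 m/s)×22.8×10^-6 s)
= 1.0540 × (-1897.0 m) = -2000 m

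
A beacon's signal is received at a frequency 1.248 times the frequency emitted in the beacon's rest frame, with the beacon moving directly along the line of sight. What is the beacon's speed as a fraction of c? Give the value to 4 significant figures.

β ≈ 0.2180

f_obs/f_src = √((1+β)/(1−β)) = 1.248  ⇒  (1+β)/(1−β) = 1.55750
β = |1 − D²|/(1 + D²) = |1 − 1.55750|/(1 + 1.55750) = 0.2180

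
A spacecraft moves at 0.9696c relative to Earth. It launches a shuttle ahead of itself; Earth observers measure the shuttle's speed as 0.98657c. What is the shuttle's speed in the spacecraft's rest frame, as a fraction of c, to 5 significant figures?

Inverse velocity addition: u' = (u − v)/(1 − uv/c²)
= (0.98657 − 0.9696)/(1 − 0.98657×0.9696) = 0.016970/0.04342173 = 0.39082

u' ≈ 0.39082c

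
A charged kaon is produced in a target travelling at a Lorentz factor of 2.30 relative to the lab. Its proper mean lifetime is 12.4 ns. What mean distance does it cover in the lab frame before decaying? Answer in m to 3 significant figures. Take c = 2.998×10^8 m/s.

d ≈ 7.70 m

β = √(1 − 1/γ²) = √(1 − 1/2.30²) = 0.90054
Dilated lifetime: Δt = γτ₀ = 2.30 × 12.4 ns = 28.520 ns
d = vΔt = 0.90054c × 28.520 ns = 2.6998×10^8 m/s × 2.8520×10^-8 s = 7.70 m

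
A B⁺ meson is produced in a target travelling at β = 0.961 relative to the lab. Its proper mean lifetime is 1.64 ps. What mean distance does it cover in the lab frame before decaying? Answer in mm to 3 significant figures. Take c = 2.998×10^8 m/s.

d ≈ 1.71 mm

γ = 1/√(1 − 0.961²) = 3.6160
Dilated lifetime: Δt = γτ₀ = 3.6160 × 1.64 ps = 5.9302 ps
d = vΔt = 0.961c × 5.9302 ps = 2.8811×10^8 m/s × 5.9302×10^-12 s = 1.71 mm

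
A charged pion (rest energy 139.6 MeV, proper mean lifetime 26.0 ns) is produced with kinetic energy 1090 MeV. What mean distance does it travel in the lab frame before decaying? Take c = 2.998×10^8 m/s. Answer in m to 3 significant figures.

γ = 1 + K/(m₀c²) = 1 + 1090/139.6 = 8.8080
β = √(1 − 1/γ²) = 0.99353
Dilated lifetime: γτ₀ = 8.8080 × 26.0 ns = 229.01 ns
d = βc·γτ₀ = 0.99353 × (2.998×10^8 m/s) × 2.2901×10^-7 s = 68.2 m

d ≈ 68.2 m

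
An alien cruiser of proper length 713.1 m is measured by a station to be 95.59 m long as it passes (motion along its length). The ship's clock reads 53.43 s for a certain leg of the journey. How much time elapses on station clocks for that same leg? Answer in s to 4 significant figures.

Δt ≈ 398.6 s

Length contraction ⇒ γ = L₀/L = 713.1/95.59 = 7.45999
Time dilation: Δt = γτ₀ = 7.45999 × 53.43 s = 398.6 s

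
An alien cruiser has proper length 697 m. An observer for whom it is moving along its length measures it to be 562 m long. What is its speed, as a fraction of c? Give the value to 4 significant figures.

γ = L₀/L = 697/562 = 1.24021
β = √(1 − 1/γ²) = 0.5915

β ≈ 0.5915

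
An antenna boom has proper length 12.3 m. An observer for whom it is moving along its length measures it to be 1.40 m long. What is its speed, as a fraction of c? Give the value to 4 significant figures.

γ = L₀/L = 12.3/1.40 = 8.78571
β = √(1 − 1/γ²) = 0.9935

β ≈ 0.9935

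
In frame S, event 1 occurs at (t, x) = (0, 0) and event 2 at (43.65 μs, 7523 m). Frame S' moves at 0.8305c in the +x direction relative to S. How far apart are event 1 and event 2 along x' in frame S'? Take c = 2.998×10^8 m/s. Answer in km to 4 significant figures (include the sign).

γ = 1/√(1 − 0.8305²) = 1.79527
Δx' = γ(Δx − vΔt) = 1.79527 × (7523 m − 0.8305×(2.998×10^8 m/s)×43.65×10^-6 s)
= 1.79527 × (-3345.15 m) = -6.005 km

Δx' ≈ -6.005 km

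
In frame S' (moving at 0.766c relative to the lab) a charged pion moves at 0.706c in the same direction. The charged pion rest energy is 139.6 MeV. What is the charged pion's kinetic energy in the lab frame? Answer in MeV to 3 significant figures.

u_lab = (0.706 + 0.766)/(1 + 0.706×0.766) = 0.955350
γ = 1/√(1 − 0.955350²) = 3.3844
K = (γ − 1)m₀c² = (3.3844 − 1) × 139.6 = 2.3844 × 139.6 = 333 MeV

K ≈ 333 MeV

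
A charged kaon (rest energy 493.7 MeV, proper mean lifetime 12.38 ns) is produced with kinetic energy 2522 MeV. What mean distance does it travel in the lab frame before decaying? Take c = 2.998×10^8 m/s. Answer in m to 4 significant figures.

γ = 1 + K/(m₀c²) = 1 + 2522/493.7 = 6.10837
β = √(1 − 1/γ²) = 0.986509
Dilated lifetime: γτ₀ = 6.10837 × 12.38 ns = 75.6216 ns
d = βc·γτ₀ = 0.986509 × (2.998×10^8 m/s) × 7.56216×10^-8 s = 22.37 m

d ≈ 22.37 m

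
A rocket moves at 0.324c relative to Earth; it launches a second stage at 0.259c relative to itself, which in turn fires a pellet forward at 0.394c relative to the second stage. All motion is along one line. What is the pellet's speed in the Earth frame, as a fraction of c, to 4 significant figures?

u ≈ 0.7689c

Compose boost 2: (0.259 + 0.324)/(1 + 0.259×0.324) = 0.5830/1.08392 = 0.537865
Compose boost 3: (0.394 + 0.537865)/(1 + 0.394×0.537865) = 0.931865/1.21192 = 0.7689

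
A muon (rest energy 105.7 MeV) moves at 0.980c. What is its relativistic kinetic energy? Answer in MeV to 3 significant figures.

γ = 1/√(1 − 0.980²) = 5.0252
K = (γ − 1)m₀c² = (5.0252 − 1) × 105.7 MeV = 4.0252 × 105.7 MeV = 425 MeV

K ≈ 425 MeV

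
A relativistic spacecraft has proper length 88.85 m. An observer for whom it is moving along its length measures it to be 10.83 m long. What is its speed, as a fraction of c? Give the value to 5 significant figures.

γ = L₀/L = 88.85/10.83 = 8.204063
β = √(1 − 1/γ²) = 0.99254

β ≈ 0.99254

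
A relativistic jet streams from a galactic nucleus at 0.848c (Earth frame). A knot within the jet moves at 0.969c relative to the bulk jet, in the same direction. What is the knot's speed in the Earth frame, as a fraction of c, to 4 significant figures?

Relativistic velocity addition: u = (u' + v)/(1 + u'v/c²)
= (0.969 + 0.848)/(1 + 0.969×0.848) = 1.817/1.82171 = 0.9974

u ≈ 0.9974c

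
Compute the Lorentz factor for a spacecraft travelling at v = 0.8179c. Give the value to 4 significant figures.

γ ≈ 1.738

γ = 1/√(1 − β²) = 1/√(1 − 0.8179²) = 1/√(0.331040) = 1.738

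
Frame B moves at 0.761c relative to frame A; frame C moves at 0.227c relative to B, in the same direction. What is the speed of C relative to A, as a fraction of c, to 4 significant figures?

u ≈ 0.8425c

Compose boost 2: (0.227 + 0.761)/(1 + 0.227×0.761) = 0.9880/1.17275 = 0.8425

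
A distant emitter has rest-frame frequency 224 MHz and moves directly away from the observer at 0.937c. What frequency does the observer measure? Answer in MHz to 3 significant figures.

f_obs ≈ 40.4 MHz

Relativistic Doppler: f_obs = f_src √((1−β)/(1+β))
= 224 × √(0.063000/1.9370) = 224 × 0.18035 = 40.4 MHz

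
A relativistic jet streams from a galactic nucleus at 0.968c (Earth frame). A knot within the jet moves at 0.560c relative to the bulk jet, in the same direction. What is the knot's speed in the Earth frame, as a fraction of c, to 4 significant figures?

u ≈ 0.9909c

Relativistic velocity addition: u = (u' + v)/(1 + u'v/c²)
= (0.560 + 0.968)/(1 + 0.560×0.968) = 1.528/1.54208 = 0.9909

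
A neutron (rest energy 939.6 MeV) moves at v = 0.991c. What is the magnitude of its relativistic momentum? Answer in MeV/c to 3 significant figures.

p ≈ 6960 MeV/c

γ = 1/√(1 − 0.991²) = 7.4704
p = γβm₀c = 7.4704 × 0.991 × 939.6 MeV/c = 6960 MeV/c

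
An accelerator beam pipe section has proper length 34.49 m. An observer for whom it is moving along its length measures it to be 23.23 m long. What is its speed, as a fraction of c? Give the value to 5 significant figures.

β ≈ 0.73916

γ = L₀/L = 34.49/23.23 = 1.484718
β = √(1 − 1/γ²) = 0.73916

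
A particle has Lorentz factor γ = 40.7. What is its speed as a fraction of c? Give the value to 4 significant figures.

β = √(1 − 1/γ²) = √(1 − 1/40.7²) = √(0.999396) = 0.9997

β ≈ 0.9997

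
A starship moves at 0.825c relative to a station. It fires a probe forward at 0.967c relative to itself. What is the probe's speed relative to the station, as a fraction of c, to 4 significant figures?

Relativistic velocity addition: u = (u' + v)/(1 + u'v/c²)
= (0.967 + 0.825)/(1 + 0.967×0.825) = 1.792/1.79777 = 0.9968

u ≈ 0.9968c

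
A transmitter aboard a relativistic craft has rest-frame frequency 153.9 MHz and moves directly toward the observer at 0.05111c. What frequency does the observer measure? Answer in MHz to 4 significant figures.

Relativistic Doppler: f_obs = f_src √((1+β)/(1−β))
= 153.9 × √(1.05111/0.948890) = 153.9 × 1.05249 = 162.0 MHz

f_obs ≈ 162.0 MHz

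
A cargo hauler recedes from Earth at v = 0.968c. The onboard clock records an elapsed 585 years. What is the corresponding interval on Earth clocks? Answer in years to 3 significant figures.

γ = 1/√(1 − 0.968²) = 3.9849
Time dilation: Δt = γτ₀ = 3.9849 × 585 years = 2330 years

Δt ≈ 2330 years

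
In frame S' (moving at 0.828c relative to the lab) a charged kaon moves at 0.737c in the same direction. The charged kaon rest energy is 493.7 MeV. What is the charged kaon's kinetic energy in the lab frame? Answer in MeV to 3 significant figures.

u_lab = (0.737 + 0.828)/(1 + 0.737×0.828) = 0.971907
γ = 1/√(1 − 0.971907²) = 4.2487
K = (γ − 1)m₀c² = (4.2487 − 1) × 493.7 = 3.2487 × 493.7 = 1600 MeV

K ≈ 1600 MeV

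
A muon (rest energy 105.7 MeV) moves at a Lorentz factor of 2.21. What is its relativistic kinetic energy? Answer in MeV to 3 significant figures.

γ = 2.21 (given)
K = (γ − 1)m₀c² = (2.21 − 1) × 105.7 MeV = 1.2100 × 105.7 MeV = 128 MeV

K ≈ 128 MeV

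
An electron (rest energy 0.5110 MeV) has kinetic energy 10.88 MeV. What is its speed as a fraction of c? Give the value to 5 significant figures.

β ≈ 0.99899

γ = 1 + K/(m₀c²) = 1 + 10.88/0.5110 = 22.29159
β = √(1 − 1/γ²) = 0.99899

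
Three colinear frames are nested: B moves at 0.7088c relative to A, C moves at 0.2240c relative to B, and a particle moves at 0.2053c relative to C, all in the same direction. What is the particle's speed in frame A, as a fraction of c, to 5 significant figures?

u ≈ 0.86701c

Compose boost 2: (0.2240 + 0.7088)/(1 + 0.2240×0.7088) = 0.93280/1.158771 = 0.8049907
Compose boost 3: (0.2053 + 0.8049907)/(1 + 0.2053×0.8049907) = 1.010291/1.165265 = 0.86701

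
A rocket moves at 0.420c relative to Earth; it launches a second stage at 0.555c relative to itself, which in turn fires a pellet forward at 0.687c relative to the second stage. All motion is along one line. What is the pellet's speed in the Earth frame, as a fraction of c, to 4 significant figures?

Compose boost 2: (0.555 + 0.420)/(1 + 0.555×0.420) = 0.9750/1.23310 = 0.790690
Compose boost 3: (0.687 + 0.790690)/(1 + 0.687×0.790690) = 1.47769/1.54320 = 0.9575

u ≈ 0.9575c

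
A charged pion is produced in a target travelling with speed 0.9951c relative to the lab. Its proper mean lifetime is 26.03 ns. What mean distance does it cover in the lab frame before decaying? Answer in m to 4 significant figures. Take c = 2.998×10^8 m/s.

d ≈ 78.54 m

γ = 1/√(1 − 0.9951²) = 10.1139
Dilated lifetime: Δt = γτ₀ = 10.1139 × 26.03 ns = 263.265 ns
d = vΔt = 0.9951c × 263.265 ns = 2.98331×10^8 m/s × 2.63265×10^-7 s = 78.54 m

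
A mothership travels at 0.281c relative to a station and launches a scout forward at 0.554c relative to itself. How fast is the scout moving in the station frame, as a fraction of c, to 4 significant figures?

u ≈ 0.7225c

Compose boost 2: (0.554 + 0.281)/(1 + 0.554×0.281) = 0.8350/1.15567 = 0.7225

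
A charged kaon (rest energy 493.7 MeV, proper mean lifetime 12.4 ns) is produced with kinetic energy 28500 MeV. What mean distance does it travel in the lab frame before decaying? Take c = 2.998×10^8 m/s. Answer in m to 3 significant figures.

d ≈ 218 m

γ = 1 + K/(m₀c²) = 1 + 28500/493.7 = 58.727
β = √(1 − 1/γ²) = 0.99986
Dilated lifetime: γτ₀ = 58.727 × 12.4 ns = 728.22 ns
d = βc·γτ₀ = 0.99986 × (2.998×10^8 m/s) × 7.2822×10^-7 s = 218 m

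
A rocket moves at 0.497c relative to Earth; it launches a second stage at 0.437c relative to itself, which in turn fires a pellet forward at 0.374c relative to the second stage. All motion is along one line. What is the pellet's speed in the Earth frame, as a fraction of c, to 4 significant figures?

u ≈ 0.8868c

Compose boost 2: (0.437 + 0.497)/(1 + 0.437×0.497) = 0.9340/1.21719 = 0.767342
Compose boost 3: (0.374 + 0.767342)/(1 + 0.374×0.767342) = 1.14134/1.28699 = 0.8868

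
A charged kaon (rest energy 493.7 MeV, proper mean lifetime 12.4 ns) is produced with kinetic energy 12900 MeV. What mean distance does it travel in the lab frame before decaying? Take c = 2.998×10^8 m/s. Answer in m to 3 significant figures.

γ = 1 + K/(m₀c²) = 1 + 12900/493.7 = 27.129
β = √(1 − 1/γ²) = 0.99932
Dilated lifetime: γτ₀ = 27.129 × 12.4 ns = 336.40 ns
d = βc·γτ₀ = 0.99932 × (2.998×10^8 m/s) × 3.3640×10^-7 s = 101 m

d ≈ 101 m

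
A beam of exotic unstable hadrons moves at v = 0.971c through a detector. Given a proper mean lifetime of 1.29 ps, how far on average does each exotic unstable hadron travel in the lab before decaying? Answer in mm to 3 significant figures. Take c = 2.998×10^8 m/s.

d ≈ 1.57 mm

γ = 1/√(1 − 0.971²) = 4.1827
Dilated lifetime: Δt = γτ₀ = 4.1827 × 1.29 ps = 5.3957 ps
d = vΔt = 0.971c × 5.3957 ps = 2.9111×10^8 m/s × 5.3957×10^-12 s = 1.57 mm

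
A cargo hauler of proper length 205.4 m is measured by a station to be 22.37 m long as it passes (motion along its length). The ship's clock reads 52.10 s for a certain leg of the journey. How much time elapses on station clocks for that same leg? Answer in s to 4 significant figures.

Length contraction ⇒ γ = L₀/L = 205.4/22.37 = 9.18194
Time dilation: Δt = γτ₀ = 9.18194 × 52.10 s = 478.4 s

Δt ≈ 478.4 s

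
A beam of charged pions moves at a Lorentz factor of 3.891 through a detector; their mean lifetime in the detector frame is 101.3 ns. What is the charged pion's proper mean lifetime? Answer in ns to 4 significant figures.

τ₀ ≈ 26.03 ns

γ = 3.891 (given)
Proper time: τ₀ = Δt/γ = 101.3/3.891 = 26.03 ns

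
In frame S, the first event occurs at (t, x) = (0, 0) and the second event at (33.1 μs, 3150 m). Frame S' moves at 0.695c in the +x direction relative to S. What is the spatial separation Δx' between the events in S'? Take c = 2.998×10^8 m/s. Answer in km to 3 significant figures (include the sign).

γ = 1/√(1 − 0.695²) = 1.3908
Δx' = γ(Δx − vΔt) = 1.3908 × (3150 m − 0.695×(2.998×10^8 m/s)×33.1×10^-6 s)
= 1.3908 × (-3746.7 m) = -5.21 km

Δx' ≈ -5.21 km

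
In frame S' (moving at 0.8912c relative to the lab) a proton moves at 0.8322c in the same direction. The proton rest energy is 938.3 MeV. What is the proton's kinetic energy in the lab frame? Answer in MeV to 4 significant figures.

K ≈ 5559 MeV

u_lab = (0.8322 + 0.8912)/(1 + 0.8322×0.8912) = 0.9895177
γ = 1/√(1 − 0.9895177²) = 6.92464
K = (γ − 1)m₀c² = (6.92464 − 1) × 938.3 = 5.92464 × 938.3 = 5559 MeV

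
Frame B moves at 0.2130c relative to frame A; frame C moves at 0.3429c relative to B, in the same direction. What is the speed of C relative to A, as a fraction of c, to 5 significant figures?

Compose boost 2: (0.3429 + 0.2130)/(1 + 0.3429×0.2130) = 0.55590/1.073038 = 0.51806

u ≈ 0.51806c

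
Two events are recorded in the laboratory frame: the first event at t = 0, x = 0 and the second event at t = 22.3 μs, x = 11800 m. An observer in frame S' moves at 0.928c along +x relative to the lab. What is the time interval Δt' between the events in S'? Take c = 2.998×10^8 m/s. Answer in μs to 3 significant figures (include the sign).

Δt' ≈ -38.2 μs

γ = 1/√(1 − 0.928²) = 2.6840
Δt' = γ(Δt − vΔx/c²) = 2.6840 × (22.3 μs − 0.928×11800 m / (2.998×10^8 m/s))
= 2.6840 × (-14.226 μs) = -38.2 μs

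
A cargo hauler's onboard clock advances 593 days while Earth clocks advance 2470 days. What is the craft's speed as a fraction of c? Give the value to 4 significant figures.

γ = Δt/τ₀ = 2470/593 = 4.16526
β = √(1 − 1/γ²) = √(1 − 1/4.16526²) = 0.9708

β ≈ 0.9708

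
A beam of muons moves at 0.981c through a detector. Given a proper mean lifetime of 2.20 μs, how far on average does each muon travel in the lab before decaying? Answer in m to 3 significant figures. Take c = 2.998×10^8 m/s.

d ≈ 3340 m

γ = 1/√(1 − 0.981²) = 5.1544
Dilated lifetime: Δt = γτ₀ = 5.1544 × 2.20 μs = 11.340 μs
d = vΔt = 0.981c × 11.340 μs = 2.9410×10^8 m/s × 1.1340×10^-5 s = 3340 m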